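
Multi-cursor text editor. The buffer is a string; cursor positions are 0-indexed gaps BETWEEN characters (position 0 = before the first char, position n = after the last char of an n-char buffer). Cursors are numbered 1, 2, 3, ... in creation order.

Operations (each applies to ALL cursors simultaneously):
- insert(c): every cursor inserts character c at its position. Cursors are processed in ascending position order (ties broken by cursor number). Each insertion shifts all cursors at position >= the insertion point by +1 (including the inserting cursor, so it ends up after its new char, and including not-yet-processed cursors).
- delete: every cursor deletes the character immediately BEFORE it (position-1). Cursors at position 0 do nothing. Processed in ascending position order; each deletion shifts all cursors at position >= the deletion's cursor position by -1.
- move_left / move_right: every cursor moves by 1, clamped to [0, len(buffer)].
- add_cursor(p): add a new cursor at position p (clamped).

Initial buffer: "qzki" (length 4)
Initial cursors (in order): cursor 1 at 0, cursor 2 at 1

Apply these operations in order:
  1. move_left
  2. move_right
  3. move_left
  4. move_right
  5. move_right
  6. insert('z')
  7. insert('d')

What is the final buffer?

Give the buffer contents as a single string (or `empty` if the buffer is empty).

Answer: qzzzddki

Derivation:
After op 1 (move_left): buffer="qzki" (len 4), cursors c1@0 c2@0, authorship ....
After op 2 (move_right): buffer="qzki" (len 4), cursors c1@1 c2@1, authorship ....
After op 3 (move_left): buffer="qzki" (len 4), cursors c1@0 c2@0, authorship ....
After op 4 (move_right): buffer="qzki" (len 4), cursors c1@1 c2@1, authorship ....
After op 5 (move_right): buffer="qzki" (len 4), cursors c1@2 c2@2, authorship ....
After op 6 (insert('z')): buffer="qzzzki" (len 6), cursors c1@4 c2@4, authorship ..12..
After op 7 (insert('d')): buffer="qzzzddki" (len 8), cursors c1@6 c2@6, authorship ..1212..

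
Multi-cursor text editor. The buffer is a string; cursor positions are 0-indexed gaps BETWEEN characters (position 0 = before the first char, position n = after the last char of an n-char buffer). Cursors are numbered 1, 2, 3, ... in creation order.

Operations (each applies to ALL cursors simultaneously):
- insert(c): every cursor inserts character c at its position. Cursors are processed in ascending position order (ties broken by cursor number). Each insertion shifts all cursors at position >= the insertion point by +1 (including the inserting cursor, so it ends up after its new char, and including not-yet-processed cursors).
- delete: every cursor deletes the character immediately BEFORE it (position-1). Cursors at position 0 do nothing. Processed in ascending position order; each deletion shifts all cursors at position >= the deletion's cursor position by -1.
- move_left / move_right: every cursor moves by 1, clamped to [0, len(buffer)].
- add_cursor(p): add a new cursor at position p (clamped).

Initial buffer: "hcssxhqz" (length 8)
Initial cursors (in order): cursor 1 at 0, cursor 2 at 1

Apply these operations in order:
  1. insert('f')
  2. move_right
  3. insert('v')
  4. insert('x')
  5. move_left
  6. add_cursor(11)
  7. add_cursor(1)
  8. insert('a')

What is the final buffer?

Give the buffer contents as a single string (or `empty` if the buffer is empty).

After op 1 (insert('f')): buffer="fhfcssxhqz" (len 10), cursors c1@1 c2@3, authorship 1.2.......
After op 2 (move_right): buffer="fhfcssxhqz" (len 10), cursors c1@2 c2@4, authorship 1.2.......
After op 3 (insert('v')): buffer="fhvfcvssxhqz" (len 12), cursors c1@3 c2@6, authorship 1.12.2......
After op 4 (insert('x')): buffer="fhvxfcvxssxhqz" (len 14), cursors c1@4 c2@8, authorship 1.112.22......
After op 5 (move_left): buffer="fhvxfcvxssxhqz" (len 14), cursors c1@3 c2@7, authorship 1.112.22......
After op 6 (add_cursor(11)): buffer="fhvxfcvxssxhqz" (len 14), cursors c1@3 c2@7 c3@11, authorship 1.112.22......
After op 7 (add_cursor(1)): buffer="fhvxfcvxssxhqz" (len 14), cursors c4@1 c1@3 c2@7 c3@11, authorship 1.112.22......
After op 8 (insert('a')): buffer="fahvaxfcvaxssxahqz" (len 18), cursors c4@2 c1@5 c2@10 c3@15, authorship 14.1112.222...3...

Answer: fahvaxfcvaxssxahqz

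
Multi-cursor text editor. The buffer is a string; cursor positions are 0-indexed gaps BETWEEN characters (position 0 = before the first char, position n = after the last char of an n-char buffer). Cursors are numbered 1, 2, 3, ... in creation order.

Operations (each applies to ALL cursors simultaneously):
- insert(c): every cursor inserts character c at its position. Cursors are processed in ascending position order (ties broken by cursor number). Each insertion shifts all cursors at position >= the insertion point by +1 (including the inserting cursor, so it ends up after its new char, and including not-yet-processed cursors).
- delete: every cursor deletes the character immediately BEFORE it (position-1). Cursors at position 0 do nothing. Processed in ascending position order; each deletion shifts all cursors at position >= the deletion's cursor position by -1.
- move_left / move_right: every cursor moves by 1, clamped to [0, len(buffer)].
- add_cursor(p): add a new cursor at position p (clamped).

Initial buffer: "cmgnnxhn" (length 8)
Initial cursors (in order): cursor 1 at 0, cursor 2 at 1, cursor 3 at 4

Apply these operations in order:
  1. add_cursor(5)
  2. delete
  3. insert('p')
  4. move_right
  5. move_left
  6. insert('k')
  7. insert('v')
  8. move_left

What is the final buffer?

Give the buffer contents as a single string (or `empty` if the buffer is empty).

After op 1 (add_cursor(5)): buffer="cmgnnxhn" (len 8), cursors c1@0 c2@1 c3@4 c4@5, authorship ........
After op 2 (delete): buffer="mgxhn" (len 5), cursors c1@0 c2@0 c3@2 c4@2, authorship .....
After op 3 (insert('p')): buffer="ppmgppxhn" (len 9), cursors c1@2 c2@2 c3@6 c4@6, authorship 12..34...
After op 4 (move_right): buffer="ppmgppxhn" (len 9), cursors c1@3 c2@3 c3@7 c4@7, authorship 12..34...
After op 5 (move_left): buffer="ppmgppxhn" (len 9), cursors c1@2 c2@2 c3@6 c4@6, authorship 12..34...
After op 6 (insert('k')): buffer="ppkkmgppkkxhn" (len 13), cursors c1@4 c2@4 c3@10 c4@10, authorship 1212..3434...
After op 7 (insert('v')): buffer="ppkkvvmgppkkvvxhn" (len 17), cursors c1@6 c2@6 c3@14 c4@14, authorship 121212..343434...
After op 8 (move_left): buffer="ppkkvvmgppkkvvxhn" (len 17), cursors c1@5 c2@5 c3@13 c4@13, authorship 121212..343434...

Answer: ppkkvvmgppkkvvxhn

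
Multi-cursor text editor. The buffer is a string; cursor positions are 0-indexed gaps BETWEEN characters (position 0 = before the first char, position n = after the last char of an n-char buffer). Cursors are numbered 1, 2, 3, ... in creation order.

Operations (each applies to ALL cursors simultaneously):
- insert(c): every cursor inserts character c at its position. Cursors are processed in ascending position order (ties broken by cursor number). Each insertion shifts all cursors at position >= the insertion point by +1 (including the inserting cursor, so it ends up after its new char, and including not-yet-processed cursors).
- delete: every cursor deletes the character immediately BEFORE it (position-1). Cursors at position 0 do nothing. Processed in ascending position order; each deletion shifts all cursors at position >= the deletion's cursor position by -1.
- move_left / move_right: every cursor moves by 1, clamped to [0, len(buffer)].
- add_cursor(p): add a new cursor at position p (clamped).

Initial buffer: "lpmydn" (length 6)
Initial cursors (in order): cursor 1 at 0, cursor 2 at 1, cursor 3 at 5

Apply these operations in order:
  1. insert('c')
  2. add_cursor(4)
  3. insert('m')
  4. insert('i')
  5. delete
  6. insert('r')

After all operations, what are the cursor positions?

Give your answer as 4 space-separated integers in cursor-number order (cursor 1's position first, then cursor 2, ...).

After op 1 (insert('c')): buffer="clcpmydcn" (len 9), cursors c1@1 c2@3 c3@8, authorship 1.2....3.
After op 2 (add_cursor(4)): buffer="clcpmydcn" (len 9), cursors c1@1 c2@3 c4@4 c3@8, authorship 1.2....3.
After op 3 (insert('m')): buffer="cmlcmpmmydcmn" (len 13), cursors c1@2 c2@5 c4@7 c3@12, authorship 11.22.4...33.
After op 4 (insert('i')): buffer="cmilcmipmimydcmin" (len 17), cursors c1@3 c2@7 c4@10 c3@16, authorship 111.222.44...333.
After op 5 (delete): buffer="cmlcmpmmydcmn" (len 13), cursors c1@2 c2@5 c4@7 c3@12, authorship 11.22.4...33.
After op 6 (insert('r')): buffer="cmrlcmrpmrmydcmrn" (len 17), cursors c1@3 c2@7 c4@10 c3@16, authorship 111.222.44...333.

Answer: 3 7 16 10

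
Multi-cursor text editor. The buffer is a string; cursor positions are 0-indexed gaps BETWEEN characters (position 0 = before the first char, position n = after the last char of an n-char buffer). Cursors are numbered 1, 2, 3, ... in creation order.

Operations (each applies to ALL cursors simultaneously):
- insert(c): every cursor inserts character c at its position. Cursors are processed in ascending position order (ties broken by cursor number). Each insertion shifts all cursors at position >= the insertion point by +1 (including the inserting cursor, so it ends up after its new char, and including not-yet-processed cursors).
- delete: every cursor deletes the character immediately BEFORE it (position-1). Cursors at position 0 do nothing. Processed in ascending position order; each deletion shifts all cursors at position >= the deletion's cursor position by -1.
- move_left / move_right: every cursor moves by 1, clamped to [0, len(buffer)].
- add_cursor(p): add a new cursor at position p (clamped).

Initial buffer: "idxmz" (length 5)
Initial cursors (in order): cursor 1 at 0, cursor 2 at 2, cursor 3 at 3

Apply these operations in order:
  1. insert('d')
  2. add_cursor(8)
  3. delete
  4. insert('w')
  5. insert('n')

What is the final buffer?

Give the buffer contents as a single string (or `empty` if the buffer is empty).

After op 1 (insert('d')): buffer="diddxdmz" (len 8), cursors c1@1 c2@4 c3@6, authorship 1..2.3..
After op 2 (add_cursor(8)): buffer="diddxdmz" (len 8), cursors c1@1 c2@4 c3@6 c4@8, authorship 1..2.3..
After op 3 (delete): buffer="idxm" (len 4), cursors c1@0 c2@2 c3@3 c4@4, authorship ....
After op 4 (insert('w')): buffer="widwxwmw" (len 8), cursors c1@1 c2@4 c3@6 c4@8, authorship 1..2.3.4
After op 5 (insert('n')): buffer="wnidwnxwnmwn" (len 12), cursors c1@2 c2@6 c3@9 c4@12, authorship 11..22.33.44

Answer: wnidwnxwnmwn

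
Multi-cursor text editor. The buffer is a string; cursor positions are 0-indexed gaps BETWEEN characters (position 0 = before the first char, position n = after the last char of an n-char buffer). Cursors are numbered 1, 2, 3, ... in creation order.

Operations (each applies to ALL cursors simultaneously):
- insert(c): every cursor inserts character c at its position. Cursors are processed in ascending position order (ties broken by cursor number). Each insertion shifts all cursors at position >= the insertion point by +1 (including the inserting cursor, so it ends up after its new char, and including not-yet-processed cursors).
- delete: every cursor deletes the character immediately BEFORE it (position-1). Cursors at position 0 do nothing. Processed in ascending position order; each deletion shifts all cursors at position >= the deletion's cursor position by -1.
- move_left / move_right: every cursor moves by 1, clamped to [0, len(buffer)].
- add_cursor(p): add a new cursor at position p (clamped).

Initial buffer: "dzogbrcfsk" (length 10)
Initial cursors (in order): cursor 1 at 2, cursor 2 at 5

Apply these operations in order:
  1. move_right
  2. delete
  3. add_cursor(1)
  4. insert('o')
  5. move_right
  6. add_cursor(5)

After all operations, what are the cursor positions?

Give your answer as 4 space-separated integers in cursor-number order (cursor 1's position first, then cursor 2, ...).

After op 1 (move_right): buffer="dzogbrcfsk" (len 10), cursors c1@3 c2@6, authorship ..........
After op 2 (delete): buffer="dzgbcfsk" (len 8), cursors c1@2 c2@4, authorship ........
After op 3 (add_cursor(1)): buffer="dzgbcfsk" (len 8), cursors c3@1 c1@2 c2@4, authorship ........
After op 4 (insert('o')): buffer="dozogbocfsk" (len 11), cursors c3@2 c1@4 c2@7, authorship .3.1..2....
After op 5 (move_right): buffer="dozogbocfsk" (len 11), cursors c3@3 c1@5 c2@8, authorship .3.1..2....
After op 6 (add_cursor(5)): buffer="dozogbocfsk" (len 11), cursors c3@3 c1@5 c4@5 c2@8, authorship .3.1..2....

Answer: 5 8 3 5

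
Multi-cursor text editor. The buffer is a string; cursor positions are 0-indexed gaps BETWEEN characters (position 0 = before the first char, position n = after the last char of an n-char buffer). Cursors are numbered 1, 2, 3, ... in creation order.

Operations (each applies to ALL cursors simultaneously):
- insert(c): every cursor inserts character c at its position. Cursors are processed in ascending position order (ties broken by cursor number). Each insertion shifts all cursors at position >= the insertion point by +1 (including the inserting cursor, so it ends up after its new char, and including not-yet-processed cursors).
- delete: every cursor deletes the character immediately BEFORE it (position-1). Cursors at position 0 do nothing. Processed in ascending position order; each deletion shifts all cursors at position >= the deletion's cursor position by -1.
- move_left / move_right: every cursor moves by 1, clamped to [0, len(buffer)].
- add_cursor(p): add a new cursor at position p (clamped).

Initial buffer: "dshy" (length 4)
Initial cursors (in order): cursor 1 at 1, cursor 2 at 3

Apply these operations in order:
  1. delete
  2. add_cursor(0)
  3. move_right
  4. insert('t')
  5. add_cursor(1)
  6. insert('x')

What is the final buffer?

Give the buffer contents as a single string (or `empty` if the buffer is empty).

After op 1 (delete): buffer="sy" (len 2), cursors c1@0 c2@1, authorship ..
After op 2 (add_cursor(0)): buffer="sy" (len 2), cursors c1@0 c3@0 c2@1, authorship ..
After op 3 (move_right): buffer="sy" (len 2), cursors c1@1 c3@1 c2@2, authorship ..
After op 4 (insert('t')): buffer="sttyt" (len 5), cursors c1@3 c3@3 c2@5, authorship .13.2
After op 5 (add_cursor(1)): buffer="sttyt" (len 5), cursors c4@1 c1@3 c3@3 c2@5, authorship .13.2
After op 6 (insert('x')): buffer="sxttxxytx" (len 9), cursors c4@2 c1@6 c3@6 c2@9, authorship .41313.22

Answer: sxttxxytx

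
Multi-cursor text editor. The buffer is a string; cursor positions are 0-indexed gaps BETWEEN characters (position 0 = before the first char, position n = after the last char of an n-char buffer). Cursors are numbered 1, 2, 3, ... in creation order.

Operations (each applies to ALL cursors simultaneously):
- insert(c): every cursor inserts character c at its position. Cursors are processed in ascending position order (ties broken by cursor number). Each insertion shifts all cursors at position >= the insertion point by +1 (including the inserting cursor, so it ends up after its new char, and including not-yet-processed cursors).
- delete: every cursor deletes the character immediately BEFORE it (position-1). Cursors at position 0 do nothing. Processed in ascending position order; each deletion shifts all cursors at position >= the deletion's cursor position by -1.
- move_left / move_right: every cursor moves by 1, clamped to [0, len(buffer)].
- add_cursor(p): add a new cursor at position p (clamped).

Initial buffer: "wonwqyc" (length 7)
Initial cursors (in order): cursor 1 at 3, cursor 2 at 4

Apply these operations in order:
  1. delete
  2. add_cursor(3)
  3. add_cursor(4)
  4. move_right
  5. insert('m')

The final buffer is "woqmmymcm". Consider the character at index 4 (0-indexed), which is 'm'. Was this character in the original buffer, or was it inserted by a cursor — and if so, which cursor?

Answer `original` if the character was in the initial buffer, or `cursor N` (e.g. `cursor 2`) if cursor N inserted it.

Answer: cursor 2

Derivation:
After op 1 (delete): buffer="woqyc" (len 5), cursors c1@2 c2@2, authorship .....
After op 2 (add_cursor(3)): buffer="woqyc" (len 5), cursors c1@2 c2@2 c3@3, authorship .....
After op 3 (add_cursor(4)): buffer="woqyc" (len 5), cursors c1@2 c2@2 c3@3 c4@4, authorship .....
After op 4 (move_right): buffer="woqyc" (len 5), cursors c1@3 c2@3 c3@4 c4@5, authorship .....
After op 5 (insert('m')): buffer="woqmmymcm" (len 9), cursors c1@5 c2@5 c3@7 c4@9, authorship ...12.3.4
Authorship (.=original, N=cursor N): . . . 1 2 . 3 . 4
Index 4: author = 2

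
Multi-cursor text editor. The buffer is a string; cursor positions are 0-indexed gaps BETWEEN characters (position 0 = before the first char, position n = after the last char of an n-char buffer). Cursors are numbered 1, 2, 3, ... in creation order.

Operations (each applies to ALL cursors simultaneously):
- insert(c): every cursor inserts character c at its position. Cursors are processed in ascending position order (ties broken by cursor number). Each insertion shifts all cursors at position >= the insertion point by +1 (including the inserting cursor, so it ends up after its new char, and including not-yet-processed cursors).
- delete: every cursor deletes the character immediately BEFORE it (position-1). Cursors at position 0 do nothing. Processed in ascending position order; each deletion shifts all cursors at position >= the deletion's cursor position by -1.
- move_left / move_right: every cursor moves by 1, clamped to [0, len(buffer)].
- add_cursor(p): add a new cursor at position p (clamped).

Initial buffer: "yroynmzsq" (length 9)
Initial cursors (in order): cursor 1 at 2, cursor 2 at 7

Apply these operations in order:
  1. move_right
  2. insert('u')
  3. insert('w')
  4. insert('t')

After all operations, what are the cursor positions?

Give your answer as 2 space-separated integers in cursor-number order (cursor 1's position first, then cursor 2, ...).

After op 1 (move_right): buffer="yroynmzsq" (len 9), cursors c1@3 c2@8, authorship .........
After op 2 (insert('u')): buffer="yrouynmzsuq" (len 11), cursors c1@4 c2@10, authorship ...1.....2.
After op 3 (insert('w')): buffer="yrouwynmzsuwq" (len 13), cursors c1@5 c2@12, authorship ...11.....22.
After op 4 (insert('t')): buffer="yrouwtynmzsuwtq" (len 15), cursors c1@6 c2@14, authorship ...111.....222.

Answer: 6 14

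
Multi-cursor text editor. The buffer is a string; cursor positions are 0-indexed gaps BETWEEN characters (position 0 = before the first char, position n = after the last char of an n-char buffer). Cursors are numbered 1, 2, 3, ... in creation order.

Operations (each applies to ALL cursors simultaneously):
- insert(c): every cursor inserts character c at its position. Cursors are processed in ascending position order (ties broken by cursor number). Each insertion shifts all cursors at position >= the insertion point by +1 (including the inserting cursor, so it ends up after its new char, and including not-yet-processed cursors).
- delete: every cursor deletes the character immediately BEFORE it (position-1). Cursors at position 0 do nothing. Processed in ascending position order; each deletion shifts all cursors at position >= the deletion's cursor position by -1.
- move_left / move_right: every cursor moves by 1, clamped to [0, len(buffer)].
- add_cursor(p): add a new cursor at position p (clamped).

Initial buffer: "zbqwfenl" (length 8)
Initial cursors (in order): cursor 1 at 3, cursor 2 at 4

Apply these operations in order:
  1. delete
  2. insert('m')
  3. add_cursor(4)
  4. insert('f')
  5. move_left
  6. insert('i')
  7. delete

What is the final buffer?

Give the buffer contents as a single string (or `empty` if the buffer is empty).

Answer: zbmmffffenl

Derivation:
After op 1 (delete): buffer="zbfenl" (len 6), cursors c1@2 c2@2, authorship ......
After op 2 (insert('m')): buffer="zbmmfenl" (len 8), cursors c1@4 c2@4, authorship ..12....
After op 3 (add_cursor(4)): buffer="zbmmfenl" (len 8), cursors c1@4 c2@4 c3@4, authorship ..12....
After op 4 (insert('f')): buffer="zbmmffffenl" (len 11), cursors c1@7 c2@7 c3@7, authorship ..12123....
After op 5 (move_left): buffer="zbmmffffenl" (len 11), cursors c1@6 c2@6 c3@6, authorship ..12123....
After op 6 (insert('i')): buffer="zbmmffiiiffenl" (len 14), cursors c1@9 c2@9 c3@9, authorship ..12121233....
After op 7 (delete): buffer="zbmmffffenl" (len 11), cursors c1@6 c2@6 c3@6, authorship ..12123....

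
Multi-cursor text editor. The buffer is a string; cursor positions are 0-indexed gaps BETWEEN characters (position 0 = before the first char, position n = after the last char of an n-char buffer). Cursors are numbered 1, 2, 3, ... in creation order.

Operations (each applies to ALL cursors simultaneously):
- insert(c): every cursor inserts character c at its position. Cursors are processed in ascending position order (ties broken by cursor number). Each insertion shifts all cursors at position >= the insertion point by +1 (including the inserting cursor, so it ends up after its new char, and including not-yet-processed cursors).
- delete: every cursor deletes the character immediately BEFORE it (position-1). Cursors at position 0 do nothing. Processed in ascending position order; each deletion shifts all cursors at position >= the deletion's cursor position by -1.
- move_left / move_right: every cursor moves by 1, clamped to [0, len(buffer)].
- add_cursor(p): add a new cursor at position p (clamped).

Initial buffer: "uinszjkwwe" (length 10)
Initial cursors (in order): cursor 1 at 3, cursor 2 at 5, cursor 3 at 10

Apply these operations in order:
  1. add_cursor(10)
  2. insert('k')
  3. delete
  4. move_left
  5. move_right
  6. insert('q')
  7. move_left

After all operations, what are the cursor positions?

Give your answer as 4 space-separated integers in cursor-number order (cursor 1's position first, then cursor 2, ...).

After op 1 (add_cursor(10)): buffer="uinszjkwwe" (len 10), cursors c1@3 c2@5 c3@10 c4@10, authorship ..........
After op 2 (insert('k')): buffer="uinkszkjkwwekk" (len 14), cursors c1@4 c2@7 c3@14 c4@14, authorship ...1..2.....34
After op 3 (delete): buffer="uinszjkwwe" (len 10), cursors c1@3 c2@5 c3@10 c4@10, authorship ..........
After op 4 (move_left): buffer="uinszjkwwe" (len 10), cursors c1@2 c2@4 c3@9 c4@9, authorship ..........
After op 5 (move_right): buffer="uinszjkwwe" (len 10), cursors c1@3 c2@5 c3@10 c4@10, authorship ..........
After op 6 (insert('q')): buffer="uinqszqjkwweqq" (len 14), cursors c1@4 c2@7 c3@14 c4@14, authorship ...1..2.....34
After op 7 (move_left): buffer="uinqszqjkwweqq" (len 14), cursors c1@3 c2@6 c3@13 c4@13, authorship ...1..2.....34

Answer: 3 6 13 13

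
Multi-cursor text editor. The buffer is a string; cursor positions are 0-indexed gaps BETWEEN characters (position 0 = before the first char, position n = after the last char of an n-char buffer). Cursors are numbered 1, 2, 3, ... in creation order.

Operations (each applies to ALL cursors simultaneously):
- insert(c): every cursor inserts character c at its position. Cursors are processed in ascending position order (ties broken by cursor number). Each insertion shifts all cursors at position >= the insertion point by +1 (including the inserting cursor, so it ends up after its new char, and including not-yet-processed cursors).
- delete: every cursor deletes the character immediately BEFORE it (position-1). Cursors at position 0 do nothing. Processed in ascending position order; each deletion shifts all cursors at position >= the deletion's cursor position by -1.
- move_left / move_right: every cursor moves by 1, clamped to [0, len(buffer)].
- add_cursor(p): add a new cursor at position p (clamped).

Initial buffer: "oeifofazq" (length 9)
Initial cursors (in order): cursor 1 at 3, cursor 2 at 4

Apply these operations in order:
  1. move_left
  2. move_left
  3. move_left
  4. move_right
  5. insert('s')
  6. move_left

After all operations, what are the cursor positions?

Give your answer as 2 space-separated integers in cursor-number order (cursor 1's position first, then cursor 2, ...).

After op 1 (move_left): buffer="oeifofazq" (len 9), cursors c1@2 c2@3, authorship .........
After op 2 (move_left): buffer="oeifofazq" (len 9), cursors c1@1 c2@2, authorship .........
After op 3 (move_left): buffer="oeifofazq" (len 9), cursors c1@0 c2@1, authorship .........
After op 4 (move_right): buffer="oeifofazq" (len 9), cursors c1@1 c2@2, authorship .........
After op 5 (insert('s')): buffer="osesifofazq" (len 11), cursors c1@2 c2@4, authorship .1.2.......
After op 6 (move_left): buffer="osesifofazq" (len 11), cursors c1@1 c2@3, authorship .1.2.......

Answer: 1 3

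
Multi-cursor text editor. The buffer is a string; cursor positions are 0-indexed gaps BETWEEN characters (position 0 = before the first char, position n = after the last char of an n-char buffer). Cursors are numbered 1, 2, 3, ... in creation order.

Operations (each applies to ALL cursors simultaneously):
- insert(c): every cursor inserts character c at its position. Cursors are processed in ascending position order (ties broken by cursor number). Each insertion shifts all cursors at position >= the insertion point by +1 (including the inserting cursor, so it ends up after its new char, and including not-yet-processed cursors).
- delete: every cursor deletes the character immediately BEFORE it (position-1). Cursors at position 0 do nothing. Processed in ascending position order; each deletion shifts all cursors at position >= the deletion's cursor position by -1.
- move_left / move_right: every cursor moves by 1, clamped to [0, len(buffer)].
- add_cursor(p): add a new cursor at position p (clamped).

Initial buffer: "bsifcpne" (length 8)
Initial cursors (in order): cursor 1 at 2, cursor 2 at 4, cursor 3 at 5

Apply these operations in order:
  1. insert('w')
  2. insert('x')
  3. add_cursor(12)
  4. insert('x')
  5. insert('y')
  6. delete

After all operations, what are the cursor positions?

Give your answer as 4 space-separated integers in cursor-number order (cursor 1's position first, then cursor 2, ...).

After op 1 (insert('w')): buffer="bswifwcwpne" (len 11), cursors c1@3 c2@6 c3@8, authorship ..1..2.3...
After op 2 (insert('x')): buffer="bswxifwxcwxpne" (len 14), cursors c1@4 c2@8 c3@11, authorship ..11..22.33...
After op 3 (add_cursor(12)): buffer="bswxifwxcwxpne" (len 14), cursors c1@4 c2@8 c3@11 c4@12, authorship ..11..22.33...
After op 4 (insert('x')): buffer="bswxxifwxxcwxxpxne" (len 18), cursors c1@5 c2@10 c3@14 c4@16, authorship ..111..222.333.4..
After op 5 (insert('y')): buffer="bswxxyifwxxycwxxypxyne" (len 22), cursors c1@6 c2@12 c3@17 c4@20, authorship ..1111..2222.3333.44..
After op 6 (delete): buffer="bswxxifwxxcwxxpxne" (len 18), cursors c1@5 c2@10 c3@14 c4@16, authorship ..111..222.333.4..

Answer: 5 10 14 16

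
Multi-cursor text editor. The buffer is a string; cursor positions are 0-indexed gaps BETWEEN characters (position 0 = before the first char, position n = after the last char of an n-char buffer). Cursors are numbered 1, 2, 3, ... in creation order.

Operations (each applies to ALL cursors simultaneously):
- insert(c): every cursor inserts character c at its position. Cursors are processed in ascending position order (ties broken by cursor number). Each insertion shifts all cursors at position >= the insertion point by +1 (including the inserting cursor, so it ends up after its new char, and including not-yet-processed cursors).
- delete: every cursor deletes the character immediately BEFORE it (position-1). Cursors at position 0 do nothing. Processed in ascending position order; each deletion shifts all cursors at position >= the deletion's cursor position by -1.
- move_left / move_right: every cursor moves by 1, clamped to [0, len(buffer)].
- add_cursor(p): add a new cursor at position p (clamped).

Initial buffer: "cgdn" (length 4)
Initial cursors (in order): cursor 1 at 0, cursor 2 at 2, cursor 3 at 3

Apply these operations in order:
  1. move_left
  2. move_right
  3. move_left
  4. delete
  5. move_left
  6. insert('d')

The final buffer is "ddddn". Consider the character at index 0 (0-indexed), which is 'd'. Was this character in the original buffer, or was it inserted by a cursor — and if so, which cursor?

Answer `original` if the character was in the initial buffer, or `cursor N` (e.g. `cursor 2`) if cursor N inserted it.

After op 1 (move_left): buffer="cgdn" (len 4), cursors c1@0 c2@1 c3@2, authorship ....
After op 2 (move_right): buffer="cgdn" (len 4), cursors c1@1 c2@2 c3@3, authorship ....
After op 3 (move_left): buffer="cgdn" (len 4), cursors c1@0 c2@1 c3@2, authorship ....
After op 4 (delete): buffer="dn" (len 2), cursors c1@0 c2@0 c3@0, authorship ..
After op 5 (move_left): buffer="dn" (len 2), cursors c1@0 c2@0 c3@0, authorship ..
After op 6 (insert('d')): buffer="ddddn" (len 5), cursors c1@3 c2@3 c3@3, authorship 123..
Authorship (.=original, N=cursor N): 1 2 3 . .
Index 0: author = 1

Answer: cursor 1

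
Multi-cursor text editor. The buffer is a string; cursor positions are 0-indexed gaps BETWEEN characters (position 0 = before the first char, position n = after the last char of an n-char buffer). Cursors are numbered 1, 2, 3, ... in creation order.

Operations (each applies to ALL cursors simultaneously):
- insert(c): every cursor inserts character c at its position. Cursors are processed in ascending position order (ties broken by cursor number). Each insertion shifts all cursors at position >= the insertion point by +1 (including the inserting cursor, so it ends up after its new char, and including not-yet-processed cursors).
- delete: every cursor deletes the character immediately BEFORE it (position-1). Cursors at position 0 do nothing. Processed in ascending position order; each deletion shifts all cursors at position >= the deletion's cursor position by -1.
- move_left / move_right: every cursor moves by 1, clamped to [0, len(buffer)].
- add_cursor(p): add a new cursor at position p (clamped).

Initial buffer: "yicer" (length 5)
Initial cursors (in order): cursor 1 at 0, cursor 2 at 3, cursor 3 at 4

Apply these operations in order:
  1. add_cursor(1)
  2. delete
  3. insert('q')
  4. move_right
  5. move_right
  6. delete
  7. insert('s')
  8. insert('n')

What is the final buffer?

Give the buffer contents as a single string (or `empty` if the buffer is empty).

Answer: qqssssnnnn

Derivation:
After op 1 (add_cursor(1)): buffer="yicer" (len 5), cursors c1@0 c4@1 c2@3 c3@4, authorship .....
After op 2 (delete): buffer="ir" (len 2), cursors c1@0 c4@0 c2@1 c3@1, authorship ..
After op 3 (insert('q')): buffer="qqiqqr" (len 6), cursors c1@2 c4@2 c2@5 c3@5, authorship 14.23.
After op 4 (move_right): buffer="qqiqqr" (len 6), cursors c1@3 c4@3 c2@6 c3@6, authorship 14.23.
After op 5 (move_right): buffer="qqiqqr" (len 6), cursors c1@4 c4@4 c2@6 c3@6, authorship 14.23.
After op 6 (delete): buffer="qq" (len 2), cursors c1@2 c2@2 c3@2 c4@2, authorship 14
After op 7 (insert('s')): buffer="qqssss" (len 6), cursors c1@6 c2@6 c3@6 c4@6, authorship 141234
After op 8 (insert('n')): buffer="qqssssnnnn" (len 10), cursors c1@10 c2@10 c3@10 c4@10, authorship 1412341234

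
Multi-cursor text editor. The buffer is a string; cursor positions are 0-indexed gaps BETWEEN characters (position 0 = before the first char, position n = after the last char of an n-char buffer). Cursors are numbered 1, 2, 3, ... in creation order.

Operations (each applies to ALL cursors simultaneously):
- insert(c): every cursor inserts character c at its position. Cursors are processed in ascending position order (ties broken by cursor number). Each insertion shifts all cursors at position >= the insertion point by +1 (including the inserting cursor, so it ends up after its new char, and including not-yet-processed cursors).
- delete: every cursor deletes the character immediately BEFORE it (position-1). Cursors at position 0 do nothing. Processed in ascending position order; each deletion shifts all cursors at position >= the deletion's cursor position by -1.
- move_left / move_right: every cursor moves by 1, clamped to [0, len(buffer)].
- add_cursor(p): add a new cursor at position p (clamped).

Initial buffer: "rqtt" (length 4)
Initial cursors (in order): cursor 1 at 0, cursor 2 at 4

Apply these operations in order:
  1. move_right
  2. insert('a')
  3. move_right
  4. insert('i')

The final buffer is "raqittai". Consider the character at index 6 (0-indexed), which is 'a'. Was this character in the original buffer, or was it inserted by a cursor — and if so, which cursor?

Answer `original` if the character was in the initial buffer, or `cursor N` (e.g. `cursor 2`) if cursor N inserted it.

After op 1 (move_right): buffer="rqtt" (len 4), cursors c1@1 c2@4, authorship ....
After op 2 (insert('a')): buffer="raqtta" (len 6), cursors c1@2 c2@6, authorship .1...2
After op 3 (move_right): buffer="raqtta" (len 6), cursors c1@3 c2@6, authorship .1...2
After op 4 (insert('i')): buffer="raqittai" (len 8), cursors c1@4 c2@8, authorship .1.1..22
Authorship (.=original, N=cursor N): . 1 . 1 . . 2 2
Index 6: author = 2

Answer: cursor 2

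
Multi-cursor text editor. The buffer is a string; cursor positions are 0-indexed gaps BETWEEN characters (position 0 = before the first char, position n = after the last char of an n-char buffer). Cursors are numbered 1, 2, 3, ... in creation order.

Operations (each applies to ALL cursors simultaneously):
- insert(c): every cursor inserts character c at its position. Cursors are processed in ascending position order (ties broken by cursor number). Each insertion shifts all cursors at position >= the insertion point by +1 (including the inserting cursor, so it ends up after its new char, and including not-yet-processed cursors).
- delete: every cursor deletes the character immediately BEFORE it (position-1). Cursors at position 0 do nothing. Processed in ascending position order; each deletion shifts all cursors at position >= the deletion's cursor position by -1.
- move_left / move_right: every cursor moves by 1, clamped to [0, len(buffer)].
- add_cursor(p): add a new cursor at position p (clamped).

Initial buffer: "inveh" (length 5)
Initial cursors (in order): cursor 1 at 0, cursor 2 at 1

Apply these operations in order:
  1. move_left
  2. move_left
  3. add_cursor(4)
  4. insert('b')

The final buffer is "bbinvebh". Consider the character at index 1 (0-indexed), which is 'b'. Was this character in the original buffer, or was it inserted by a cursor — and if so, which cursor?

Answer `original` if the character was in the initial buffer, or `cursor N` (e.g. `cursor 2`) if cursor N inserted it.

Answer: cursor 2

Derivation:
After op 1 (move_left): buffer="inveh" (len 5), cursors c1@0 c2@0, authorship .....
After op 2 (move_left): buffer="inveh" (len 5), cursors c1@0 c2@0, authorship .....
After op 3 (add_cursor(4)): buffer="inveh" (len 5), cursors c1@0 c2@0 c3@4, authorship .....
After op 4 (insert('b')): buffer="bbinvebh" (len 8), cursors c1@2 c2@2 c3@7, authorship 12....3.
Authorship (.=original, N=cursor N): 1 2 . . . . 3 .
Index 1: author = 2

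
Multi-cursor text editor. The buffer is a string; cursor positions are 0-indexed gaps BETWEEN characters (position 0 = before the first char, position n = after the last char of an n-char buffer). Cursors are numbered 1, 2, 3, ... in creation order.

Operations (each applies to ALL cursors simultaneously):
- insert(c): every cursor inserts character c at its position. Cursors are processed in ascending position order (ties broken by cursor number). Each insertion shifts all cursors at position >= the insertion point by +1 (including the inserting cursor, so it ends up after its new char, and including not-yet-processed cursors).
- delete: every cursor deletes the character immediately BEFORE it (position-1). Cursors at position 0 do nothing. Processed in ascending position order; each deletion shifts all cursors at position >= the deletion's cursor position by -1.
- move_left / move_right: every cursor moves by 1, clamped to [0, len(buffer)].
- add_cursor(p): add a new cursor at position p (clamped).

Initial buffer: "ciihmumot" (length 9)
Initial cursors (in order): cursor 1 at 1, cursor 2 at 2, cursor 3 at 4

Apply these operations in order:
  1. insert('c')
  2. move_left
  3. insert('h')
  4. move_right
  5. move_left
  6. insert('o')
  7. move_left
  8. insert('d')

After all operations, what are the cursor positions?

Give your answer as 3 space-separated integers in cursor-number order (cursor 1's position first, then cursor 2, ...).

After op 1 (insert('c')): buffer="ccicihcmumot" (len 12), cursors c1@2 c2@4 c3@7, authorship .1.2..3.....
After op 2 (move_left): buffer="ccicihcmumot" (len 12), cursors c1@1 c2@3 c3@6, authorship .1.2..3.....
After op 3 (insert('h')): buffer="chcihcihhcmumot" (len 15), cursors c1@2 c2@5 c3@9, authorship .11.22..33.....
After op 4 (move_right): buffer="chcihcihhcmumot" (len 15), cursors c1@3 c2@6 c3@10, authorship .11.22..33.....
After op 5 (move_left): buffer="chcihcihhcmumot" (len 15), cursors c1@2 c2@5 c3@9, authorship .11.22..33.....
After op 6 (insert('o')): buffer="chocihocihhocmumot" (len 18), cursors c1@3 c2@7 c3@12, authorship .111.222..333.....
After op 7 (move_left): buffer="chocihocihhocmumot" (len 18), cursors c1@2 c2@6 c3@11, authorship .111.222..333.....
After op 8 (insert('d')): buffer="chdocihdocihhdocmumot" (len 21), cursors c1@3 c2@8 c3@14, authorship .1111.2222..3333.....

Answer: 3 8 14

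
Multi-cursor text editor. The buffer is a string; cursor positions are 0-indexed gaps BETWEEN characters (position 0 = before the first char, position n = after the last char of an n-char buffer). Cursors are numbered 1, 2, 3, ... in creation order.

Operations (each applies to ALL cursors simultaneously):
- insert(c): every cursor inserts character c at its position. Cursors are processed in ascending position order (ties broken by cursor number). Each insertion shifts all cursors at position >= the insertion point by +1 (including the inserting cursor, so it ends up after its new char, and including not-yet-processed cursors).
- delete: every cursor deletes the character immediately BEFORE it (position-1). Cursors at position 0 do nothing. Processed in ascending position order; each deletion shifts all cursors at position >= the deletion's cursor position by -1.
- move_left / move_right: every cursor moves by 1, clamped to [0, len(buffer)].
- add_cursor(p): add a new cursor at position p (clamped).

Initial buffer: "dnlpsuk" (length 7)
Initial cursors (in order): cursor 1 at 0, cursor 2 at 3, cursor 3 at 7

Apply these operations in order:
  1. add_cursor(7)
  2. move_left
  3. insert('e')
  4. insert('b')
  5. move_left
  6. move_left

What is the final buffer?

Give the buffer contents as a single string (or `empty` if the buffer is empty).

After op 1 (add_cursor(7)): buffer="dnlpsuk" (len 7), cursors c1@0 c2@3 c3@7 c4@7, authorship .......
After op 2 (move_left): buffer="dnlpsuk" (len 7), cursors c1@0 c2@2 c3@6 c4@6, authorship .......
After op 3 (insert('e')): buffer="ednelpsueek" (len 11), cursors c1@1 c2@4 c3@10 c4@10, authorship 1..2....34.
After op 4 (insert('b')): buffer="ebdneblpsueebbk" (len 15), cursors c1@2 c2@6 c3@14 c4@14, authorship 11..22....3434.
After op 5 (move_left): buffer="ebdneblpsueebbk" (len 15), cursors c1@1 c2@5 c3@13 c4@13, authorship 11..22....3434.
After op 6 (move_left): buffer="ebdneblpsueebbk" (len 15), cursors c1@0 c2@4 c3@12 c4@12, authorship 11..22....3434.

Answer: ebdneblpsueebbk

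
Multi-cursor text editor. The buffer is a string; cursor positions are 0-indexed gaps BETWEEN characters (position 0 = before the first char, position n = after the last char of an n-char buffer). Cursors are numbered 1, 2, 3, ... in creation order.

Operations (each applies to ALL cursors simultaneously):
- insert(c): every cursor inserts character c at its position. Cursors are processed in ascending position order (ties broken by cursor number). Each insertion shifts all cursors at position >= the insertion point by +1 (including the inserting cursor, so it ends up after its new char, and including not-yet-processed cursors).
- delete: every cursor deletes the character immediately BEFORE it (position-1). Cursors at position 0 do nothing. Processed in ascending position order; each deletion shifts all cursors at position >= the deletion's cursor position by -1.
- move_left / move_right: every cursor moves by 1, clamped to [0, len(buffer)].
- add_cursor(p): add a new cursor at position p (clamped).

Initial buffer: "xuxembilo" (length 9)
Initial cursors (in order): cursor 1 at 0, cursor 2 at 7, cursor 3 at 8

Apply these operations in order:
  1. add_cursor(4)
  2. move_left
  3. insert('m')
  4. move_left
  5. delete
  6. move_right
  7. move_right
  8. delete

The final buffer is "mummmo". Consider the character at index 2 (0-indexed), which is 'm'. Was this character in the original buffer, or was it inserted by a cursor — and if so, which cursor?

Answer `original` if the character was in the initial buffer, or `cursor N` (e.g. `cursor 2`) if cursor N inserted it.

After op 1 (add_cursor(4)): buffer="xuxembilo" (len 9), cursors c1@0 c4@4 c2@7 c3@8, authorship .........
After op 2 (move_left): buffer="xuxembilo" (len 9), cursors c1@0 c4@3 c2@6 c3@7, authorship .........
After op 3 (insert('m')): buffer="mxuxmembmimlo" (len 13), cursors c1@1 c4@5 c2@9 c3@11, authorship 1...4...2.3..
After op 4 (move_left): buffer="mxuxmembmimlo" (len 13), cursors c1@0 c4@4 c2@8 c3@10, authorship 1...4...2.3..
After op 5 (delete): buffer="mxumemmmlo" (len 10), cursors c1@0 c4@3 c2@6 c3@7, authorship 1..4..23..
After op 6 (move_right): buffer="mxumemmmlo" (len 10), cursors c1@1 c4@4 c2@7 c3@8, authorship 1..4..23..
After op 7 (move_right): buffer="mxumemmmlo" (len 10), cursors c1@2 c4@5 c2@8 c3@9, authorship 1..4..23..
After op 8 (delete): buffer="mummmo" (len 6), cursors c1@1 c4@3 c2@5 c3@5, authorship 1.4.2.
Authorship (.=original, N=cursor N): 1 . 4 . 2 .
Index 2: author = 4

Answer: cursor 4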